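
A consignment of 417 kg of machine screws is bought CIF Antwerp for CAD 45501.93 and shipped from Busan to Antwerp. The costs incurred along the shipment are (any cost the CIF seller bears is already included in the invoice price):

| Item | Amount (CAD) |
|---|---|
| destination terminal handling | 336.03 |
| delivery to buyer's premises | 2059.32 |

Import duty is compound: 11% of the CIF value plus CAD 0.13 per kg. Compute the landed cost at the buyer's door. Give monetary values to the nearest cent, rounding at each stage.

Total landed cost: CAD 52956.70

CIF: the seller pays costs through ocean freight and marine insurance to the destination port.
The CIF price already equals the CIF value: 45501.93
Ad valorem component: 45501.93 × 11% = 5005.21
Specific component: 417 × 0.13 = 54.21
Import duty = 5005.21 + 54.21 = 5059.42
Buyer bears: destination terminal 336.03 + delivery 2059.32 + duty 5059.42 = 7454.77
Landed cost = invoice 45501.93 + 7454.77 = 52956.70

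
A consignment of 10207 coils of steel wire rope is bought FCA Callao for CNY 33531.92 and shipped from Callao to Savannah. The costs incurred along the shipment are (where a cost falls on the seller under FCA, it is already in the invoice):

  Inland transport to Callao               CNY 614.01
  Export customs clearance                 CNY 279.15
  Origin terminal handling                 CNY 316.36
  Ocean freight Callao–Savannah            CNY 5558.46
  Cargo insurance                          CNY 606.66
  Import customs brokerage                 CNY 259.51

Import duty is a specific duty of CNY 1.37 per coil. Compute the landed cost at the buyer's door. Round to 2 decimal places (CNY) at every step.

FCA: the seller delivers export-cleared goods to the carrier; the buyer bears costs from that point.
Already in the invoice (seller's account under FCA): inland to port, export clearance — exclude.
CIF value = FCA price + origin terminal + freight + insurance = 33531.92 + 316.36 + 5558.46 + 606.66 = 40013.40
Import duty = 10207 × 1.37 = 13983.59
Buyer bears: origin terminal 316.36 + freight 5558.46 + insurance 606.66 + brokerage 259.51 + duty 13983.59 = 20724.58
Landed cost = invoice 33531.92 + 20724.58 = 54256.50

Total landed cost: CNY 54256.50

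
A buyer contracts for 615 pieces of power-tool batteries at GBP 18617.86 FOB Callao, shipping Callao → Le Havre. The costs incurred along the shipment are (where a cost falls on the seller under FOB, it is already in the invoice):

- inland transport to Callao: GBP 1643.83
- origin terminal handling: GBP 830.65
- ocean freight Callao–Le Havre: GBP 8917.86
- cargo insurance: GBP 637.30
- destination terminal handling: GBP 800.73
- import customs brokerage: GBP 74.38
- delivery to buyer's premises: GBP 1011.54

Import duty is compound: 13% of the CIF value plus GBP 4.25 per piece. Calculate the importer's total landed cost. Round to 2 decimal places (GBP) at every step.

FOB: the seller bears costs until goods are on board at the origin port; the buyer bears freight, insurance and all costs thereafter.
Already in the invoice (seller's account under FOB): inland to port, origin terminal — exclude.
CIF value = FOB price + freight + insurance = 18617.86 + 8917.86 + 637.30 = 28173.02
Ad valorem component: 28173.02 × 13% = 3662.49
Specific component: 615 × 4.25 = 2613.75
Import duty = 3662.49 + 2613.75 = 6276.24
Buyer bears: freight 8917.86 + insurance 637.30 + destination terminal 800.73 + brokerage 74.38 + delivery 1011.54 + duty 6276.24 = 17718.05
Landed cost = invoice 18617.86 + 17718.05 = 36335.91

Total landed cost: GBP 36335.91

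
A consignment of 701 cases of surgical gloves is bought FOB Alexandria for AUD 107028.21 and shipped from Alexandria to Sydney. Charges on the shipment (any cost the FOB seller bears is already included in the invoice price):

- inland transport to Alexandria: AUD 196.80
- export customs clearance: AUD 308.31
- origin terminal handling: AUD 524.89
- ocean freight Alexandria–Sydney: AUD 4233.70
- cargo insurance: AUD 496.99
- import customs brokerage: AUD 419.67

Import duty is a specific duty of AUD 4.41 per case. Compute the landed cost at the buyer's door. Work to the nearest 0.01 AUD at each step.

Total landed cost: AUD 115269.98

FOB: the seller bears costs until goods are on board at the origin port; the buyer bears freight, insurance and all costs thereafter.
Already in the invoice (seller's account under FOB): inland to port, export clearance, origin terminal — exclude.
CIF value = FOB price + freight + insurance = 107028.21 + 4233.70 + 496.99 = 111758.90
Import duty = 701 × 4.41 = 3091.41
Buyer bears: freight 4233.70 + insurance 496.99 + brokerage 419.67 + duty 3091.41 = 8241.77
Landed cost = invoice 107028.21 + 8241.77 = 115269.98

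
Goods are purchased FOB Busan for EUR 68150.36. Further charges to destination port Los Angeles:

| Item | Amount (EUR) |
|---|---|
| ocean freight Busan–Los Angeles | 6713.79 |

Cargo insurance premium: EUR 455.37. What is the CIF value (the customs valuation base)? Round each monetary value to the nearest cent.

CIF value: EUR 75319.52

CIF = FOB price + freight + insurance
CIF = 68150.36 + 6713.79 + 455.37 = 75319.52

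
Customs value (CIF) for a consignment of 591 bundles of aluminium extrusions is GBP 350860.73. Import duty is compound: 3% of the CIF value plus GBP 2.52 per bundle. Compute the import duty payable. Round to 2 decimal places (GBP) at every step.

Import duty: GBP 12015.14

Ad valorem component: 350860.73 × 3% = 10525.82
Specific component: 591 × 2.52 = 1489.32
Import duty = 10525.82 + 1489.32 = 12015.14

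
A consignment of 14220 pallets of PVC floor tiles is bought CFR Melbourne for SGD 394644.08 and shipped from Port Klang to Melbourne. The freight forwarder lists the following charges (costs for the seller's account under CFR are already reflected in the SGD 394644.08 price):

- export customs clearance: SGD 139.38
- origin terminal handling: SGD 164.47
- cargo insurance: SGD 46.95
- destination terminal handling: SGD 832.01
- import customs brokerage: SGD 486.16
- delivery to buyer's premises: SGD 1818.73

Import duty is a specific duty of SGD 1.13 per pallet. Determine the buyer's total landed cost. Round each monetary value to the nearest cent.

CFR: the seller pays costs through ocean freight to the destination port, but not insurance.
Already in the invoice (seller's account under CFR): export clearance, origin terminal — exclude.
CIF value = CFR price + insurance = 394644.08 + 46.95 = 394691.03
Import duty = 14220 × 1.13 = 16068.60
Buyer bears: insurance 46.95 + destination terminal 832.01 + brokerage 486.16 + delivery 1818.73 + duty 16068.60 = 19252.45
Landed cost = invoice 394644.08 + 19252.45 = 413896.53

Total landed cost: SGD 413896.53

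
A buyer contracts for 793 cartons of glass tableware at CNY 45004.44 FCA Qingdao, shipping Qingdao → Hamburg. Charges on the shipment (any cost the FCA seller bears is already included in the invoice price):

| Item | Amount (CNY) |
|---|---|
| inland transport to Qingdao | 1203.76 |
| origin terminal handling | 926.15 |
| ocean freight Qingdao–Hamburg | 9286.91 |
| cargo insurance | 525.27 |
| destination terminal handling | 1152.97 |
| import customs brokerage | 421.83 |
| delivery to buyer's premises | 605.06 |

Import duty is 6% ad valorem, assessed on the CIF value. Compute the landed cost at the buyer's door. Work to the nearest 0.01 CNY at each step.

FCA: the seller delivers export-cleared goods to the carrier; the buyer bears costs from that point.
Already in the invoice (seller's account under FCA): inland to port — exclude.
CIF value = FCA price + origin terminal + freight + insurance = 45004.44 + 926.15 + 9286.91 + 525.27 = 55742.77
Import duty = 55742.77 × 6% = 3344.57
Buyer bears: origin terminal 926.15 + freight 9286.91 + insurance 525.27 + destination terminal 1152.97 + brokerage 421.83 + delivery 605.06 + duty 3344.57 = 16262.76
Landed cost = invoice 45004.44 + 16262.76 = 61267.20

Total landed cost: CNY 61267.20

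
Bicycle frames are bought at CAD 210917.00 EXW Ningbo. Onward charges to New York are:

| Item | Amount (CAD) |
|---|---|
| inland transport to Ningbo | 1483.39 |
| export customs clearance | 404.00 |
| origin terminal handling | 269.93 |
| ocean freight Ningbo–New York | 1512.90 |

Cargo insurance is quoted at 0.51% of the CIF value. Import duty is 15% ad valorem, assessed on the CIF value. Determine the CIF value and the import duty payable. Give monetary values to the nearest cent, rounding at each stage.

Let C be the CIF value. C = EXW price + pre-shipment costs + freight + 0.51% × C
C − 0.51% × C = 210917.00 + 1483.39 + 404.00 + 269.93 + 1512.90
0.9949 × C = 214587.22
C = 214587.22 / 0.9949 = 215687.22
Insurance premium = 0.51% × 215687.22 = 1100.00
Import duty = 215687.22 × 15% = 32353.08

CIF value: CAD 215687.22; import duty: CAD 32353.08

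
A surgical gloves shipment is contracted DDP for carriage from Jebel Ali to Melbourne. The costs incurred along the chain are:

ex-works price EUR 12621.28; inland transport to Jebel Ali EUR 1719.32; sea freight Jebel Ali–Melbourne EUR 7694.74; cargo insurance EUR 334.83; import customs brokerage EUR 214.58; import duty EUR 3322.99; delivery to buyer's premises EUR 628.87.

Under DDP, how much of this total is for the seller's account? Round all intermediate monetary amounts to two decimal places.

Seller's account: EUR 26536.61

DDP: the seller bears all costs including import duty.
Seller's account: goods 12621.28 + inland to port 1719.32 + freight 7694.74 + insurance 334.83 + brokerage 214.58 + duty 3322.99 + delivery 628.87 = 26536.61
Buyer's account: 0.00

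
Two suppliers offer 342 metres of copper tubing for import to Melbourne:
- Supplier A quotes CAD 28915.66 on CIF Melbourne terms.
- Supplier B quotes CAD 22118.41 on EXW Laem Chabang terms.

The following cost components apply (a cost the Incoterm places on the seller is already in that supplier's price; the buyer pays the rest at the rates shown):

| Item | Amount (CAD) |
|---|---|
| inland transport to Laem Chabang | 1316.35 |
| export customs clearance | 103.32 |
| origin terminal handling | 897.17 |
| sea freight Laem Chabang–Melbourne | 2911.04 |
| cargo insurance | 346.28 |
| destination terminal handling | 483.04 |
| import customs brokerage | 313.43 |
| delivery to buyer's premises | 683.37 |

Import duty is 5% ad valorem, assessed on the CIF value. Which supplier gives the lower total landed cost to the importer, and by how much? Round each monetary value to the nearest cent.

Supplier B is cheaper by CAD 1284.24

Supplier A (CIF):
The CIF price already equals the CIF value: 28915.66
Import duty = 28915.66 × 5% = 1445.78
Buyer bears (A): 483.04 + 313.43 + 683.37 = 1479.84
Landed cost (A) = invoice 28915.66 + 1479.84 + duty 1445.78 = 31841.28
Supplier B (EXW):
CIF value = EXW price + inland to port + export clearance + origin terminal + freight + insurance = 22118.41 + 1316.35 + 103.32 + 897.17 + 2911.04 + 346.28 = 27692.57
Import duty = 27692.57 × 5% = 1384.63
Buyer bears (B): 1316.35 + 103.32 + 897.17 + 2911.04 + 346.28 + 483.04 + 313.43 + 683.37 = 7054.00
Landed cost (B) = invoice 22118.41 + 7054.00 + duty 1384.63 = 30557.04
Difference = |31841.28 − 30557.04| = 1284.24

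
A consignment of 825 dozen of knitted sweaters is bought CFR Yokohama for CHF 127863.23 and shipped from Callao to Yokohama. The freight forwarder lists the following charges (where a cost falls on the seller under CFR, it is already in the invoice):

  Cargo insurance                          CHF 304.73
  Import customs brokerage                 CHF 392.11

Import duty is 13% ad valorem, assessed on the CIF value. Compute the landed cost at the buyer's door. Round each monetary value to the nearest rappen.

CFR: the seller pays costs through ocean freight to the destination port, but not insurance.
CIF value = CFR price + insurance = 127863.23 + 304.73 = 128167.96
Import duty = 128167.96 × 13% = 16661.83
Buyer bears: insurance 304.73 + brokerage 392.11 + duty 16661.83 = 17358.67
Landed cost = invoice 127863.23 + 17358.67 = 145221.90

Total landed cost: CHF 145221.90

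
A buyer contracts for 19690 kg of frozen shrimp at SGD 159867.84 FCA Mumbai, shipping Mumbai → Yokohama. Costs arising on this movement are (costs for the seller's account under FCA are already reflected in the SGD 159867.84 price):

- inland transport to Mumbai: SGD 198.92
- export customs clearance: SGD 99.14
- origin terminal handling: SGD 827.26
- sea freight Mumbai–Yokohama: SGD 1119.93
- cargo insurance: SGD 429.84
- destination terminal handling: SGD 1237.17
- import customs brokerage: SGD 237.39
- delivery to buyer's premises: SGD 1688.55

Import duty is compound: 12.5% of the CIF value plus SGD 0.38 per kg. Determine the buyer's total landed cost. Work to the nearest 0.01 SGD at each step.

Total landed cost: SGD 193170.79

FCA: the seller delivers export-cleared goods to the carrier; the buyer bears costs from that point.
Already in the invoice (seller's account under FCA): inland to port, export clearance — exclude.
CIF value = FCA price + origin terminal + freight + insurance = 159867.84 + 827.26 + 1119.93 + 429.84 = 162244.87
Ad valorem component: 162244.87 × 12.5% = 20280.61
Specific component: 19690 × 0.38 = 7482.20
Import duty = 20280.61 + 7482.20 = 27762.81
Buyer bears: origin terminal 827.26 + freight 1119.93 + insurance 429.84 + destination terminal 1237.17 + brokerage 237.39 + delivery 1688.55 + duty 27762.81 = 33302.95
Landed cost = invoice 159867.84 + 33302.95 = 193170.79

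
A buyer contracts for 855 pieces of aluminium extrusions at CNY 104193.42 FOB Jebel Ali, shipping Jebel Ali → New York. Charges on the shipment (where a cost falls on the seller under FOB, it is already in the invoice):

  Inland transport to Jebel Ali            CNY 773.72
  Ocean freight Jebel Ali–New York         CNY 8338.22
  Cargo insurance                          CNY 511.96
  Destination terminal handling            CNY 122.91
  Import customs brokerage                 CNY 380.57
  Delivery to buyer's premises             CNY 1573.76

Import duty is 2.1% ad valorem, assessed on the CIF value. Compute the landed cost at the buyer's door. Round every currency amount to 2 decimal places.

Total landed cost: CNY 117494.76

FOB: the seller bears costs until goods are on board at the origin port; the buyer bears freight, insurance and all costs thereafter.
Already in the invoice (seller's account under FOB): inland to port — exclude.
CIF value = FOB price + freight + insurance = 104193.42 + 8338.22 + 511.96 = 113043.60
Import duty = 113043.60 × 2.1% = 2373.92
Buyer bears: freight 8338.22 + insurance 511.96 + destination terminal 122.91 + brokerage 380.57 + delivery 1573.76 + duty 2373.92 = 13301.34
Landed cost = invoice 104193.42 + 13301.34 = 117494.76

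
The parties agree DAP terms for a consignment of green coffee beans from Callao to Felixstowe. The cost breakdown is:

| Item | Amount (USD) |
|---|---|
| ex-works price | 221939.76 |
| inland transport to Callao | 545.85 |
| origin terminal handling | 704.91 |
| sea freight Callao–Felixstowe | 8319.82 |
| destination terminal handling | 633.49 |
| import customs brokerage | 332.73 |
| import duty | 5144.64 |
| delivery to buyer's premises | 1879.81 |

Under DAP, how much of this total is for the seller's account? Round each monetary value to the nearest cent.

Seller's account: USD 234023.64

DAP: the seller bears all costs to the named destination except import duty and clearance.
Seller's account: goods 221939.76 + inland to port 545.85 + origin terminal 704.91 + freight 8319.82 + destination terminal 633.49 + delivery 1879.81 = 234023.64
Buyer's account: brokerage 332.73 + duty 5144.64 = 5477.37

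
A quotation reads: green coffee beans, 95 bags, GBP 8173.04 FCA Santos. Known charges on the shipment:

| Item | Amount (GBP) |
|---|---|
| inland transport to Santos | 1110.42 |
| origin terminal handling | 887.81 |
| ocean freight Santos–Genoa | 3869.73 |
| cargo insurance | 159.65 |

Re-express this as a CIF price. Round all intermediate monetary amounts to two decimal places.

Not relevant to the conversion: inland to port — on the seller under both FCA and CIF; already in the FCA price and stays in the CIF price.
From FCA to CIF, the seller additionally bears: origin terminal, freight, insurance.
CIF price = 8173.04 + 887.81 + 3869.73 + 159.65 = 13090.23

CIF price: GBP 13090.23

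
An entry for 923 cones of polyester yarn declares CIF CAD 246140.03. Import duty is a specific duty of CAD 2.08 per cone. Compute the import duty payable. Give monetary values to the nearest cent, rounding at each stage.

Import duty = 923 × 2.08 = 1919.84

Import duty: CAD 1919.84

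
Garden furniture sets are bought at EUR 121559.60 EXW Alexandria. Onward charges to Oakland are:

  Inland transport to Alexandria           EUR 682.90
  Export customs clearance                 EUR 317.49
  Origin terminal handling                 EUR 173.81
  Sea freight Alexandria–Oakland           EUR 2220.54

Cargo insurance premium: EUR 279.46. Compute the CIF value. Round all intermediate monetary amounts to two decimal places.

CIF value: EUR 125233.80

CIF = EXW price + pre-shipment costs + freight + insurance
CIF = 121559.60 + 682.90 + 317.49 + 173.81 + 2220.54 + 279.46 = 125233.80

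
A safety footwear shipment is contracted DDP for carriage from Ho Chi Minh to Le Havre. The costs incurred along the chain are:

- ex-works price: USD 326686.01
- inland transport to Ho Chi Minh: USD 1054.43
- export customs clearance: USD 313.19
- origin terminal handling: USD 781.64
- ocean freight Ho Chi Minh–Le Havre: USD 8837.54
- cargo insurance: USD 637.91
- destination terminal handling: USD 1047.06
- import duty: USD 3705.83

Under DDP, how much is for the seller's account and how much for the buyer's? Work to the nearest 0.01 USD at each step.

Seller: USD 343063.61; buyer: USD 0.00

DDP: the seller bears all costs including import duty.
Seller's account: goods 326686.01 + inland to port 1054.43 + export clearance 313.19 + origin terminal 781.64 + freight 8837.54 + insurance 637.91 + destination terminal 1047.06 + duty 3705.83 = 343063.61
Buyer's account: 0.00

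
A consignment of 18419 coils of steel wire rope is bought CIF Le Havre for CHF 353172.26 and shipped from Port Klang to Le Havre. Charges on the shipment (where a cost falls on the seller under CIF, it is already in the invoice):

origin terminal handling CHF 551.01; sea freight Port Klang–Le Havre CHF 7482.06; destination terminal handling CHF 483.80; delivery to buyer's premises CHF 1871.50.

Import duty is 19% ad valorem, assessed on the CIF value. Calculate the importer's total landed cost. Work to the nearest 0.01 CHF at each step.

Total landed cost: CHF 422630.29

CIF: the seller pays costs through ocean freight and marine insurance to the destination port.
Already in the invoice (seller's account under CIF): origin terminal, freight — exclude.
The CIF price already equals the CIF value: 353172.26
Import duty = 353172.26 × 19% = 67102.73
Buyer bears: destination terminal 483.80 + delivery 1871.50 + duty 67102.73 = 69458.03
Landed cost = invoice 353172.26 + 69458.03 = 422630.29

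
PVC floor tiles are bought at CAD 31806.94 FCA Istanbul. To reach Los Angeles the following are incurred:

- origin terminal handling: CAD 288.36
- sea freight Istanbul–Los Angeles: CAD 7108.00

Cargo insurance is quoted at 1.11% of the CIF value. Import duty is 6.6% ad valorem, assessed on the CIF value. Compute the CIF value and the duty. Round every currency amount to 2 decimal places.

Let C be the CIF value. C = FCA price + pre-shipment costs + freight + 1.11% × C
C − 1.11% × C = 31806.94 + 288.36 + 7108.00
0.9889 × C = 39203.30
C = 39203.30 / 0.9889 = 39643.34
Insurance premium = 1.11% × 39643.34 = 440.04
Import duty = 39643.34 × 6.6% = 2616.46

CIF value: CAD 39643.34; import duty: CAD 2616.46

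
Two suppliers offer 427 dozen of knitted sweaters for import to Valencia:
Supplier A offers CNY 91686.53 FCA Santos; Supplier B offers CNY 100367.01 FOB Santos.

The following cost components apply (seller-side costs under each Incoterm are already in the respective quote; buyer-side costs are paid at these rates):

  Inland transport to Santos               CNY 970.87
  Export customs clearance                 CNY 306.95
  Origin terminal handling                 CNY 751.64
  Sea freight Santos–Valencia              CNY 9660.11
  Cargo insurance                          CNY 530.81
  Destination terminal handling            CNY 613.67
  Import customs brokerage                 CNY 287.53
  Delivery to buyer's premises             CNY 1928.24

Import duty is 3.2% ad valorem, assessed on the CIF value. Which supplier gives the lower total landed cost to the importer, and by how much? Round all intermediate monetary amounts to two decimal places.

Supplier A (FCA):
CIF value = FCA price + origin terminal + freight + insurance = 91686.53 + 751.64 + 9660.11 + 530.81 = 102629.09
Import duty = 102629.09 × 3.2% = 3284.13
Buyer bears (A): 751.64 + 9660.11 + 530.81 + 613.67 + 287.53 + 1928.24 = 13772.00
Landed cost (A) = invoice 91686.53 + 13772.00 + duty 3284.13 = 108742.66
Supplier B (FOB):
CIF value = FOB price + freight + insurance = 100367.01 + 9660.11 + 530.81 = 110557.93
Import duty = 110557.93 × 3.2% = 3537.85
Buyer bears (B): 9660.11 + 530.81 + 613.67 + 287.53 + 1928.24 = 13020.36
Landed cost (B) = invoice 100367.01 + 13020.36 + duty 3537.85 = 116925.22
Difference = |108742.66 − 116925.22| = 8182.56

Supplier A is cheaper by CNY 8182.56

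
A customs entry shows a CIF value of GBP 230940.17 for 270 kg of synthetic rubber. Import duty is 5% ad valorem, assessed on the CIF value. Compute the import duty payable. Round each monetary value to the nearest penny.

Import duty = 230940.17 × 5% = 11547.01

Import duty: GBP 11547.01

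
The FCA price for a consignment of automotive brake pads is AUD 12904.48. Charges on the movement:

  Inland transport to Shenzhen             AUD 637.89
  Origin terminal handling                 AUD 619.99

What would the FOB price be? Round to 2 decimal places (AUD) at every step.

FOB price: AUD 13524.47

Not relevant to the conversion: inland to port — on the seller under both FCA and FOB; already in the FCA price and stays in the FOB price.
From FCA to FOB, the seller additionally bears: origin terminal.
FOB price = 12904.48 + 619.99 = 13524.47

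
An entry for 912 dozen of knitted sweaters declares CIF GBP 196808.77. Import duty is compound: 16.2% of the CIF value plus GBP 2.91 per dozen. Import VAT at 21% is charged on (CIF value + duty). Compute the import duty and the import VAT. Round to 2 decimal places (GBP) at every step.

Import duty: GBP 34536.94; import VAT: GBP 48582.60

Ad valorem component: 196808.77 × 16.2% = 31883.02
Specific component: 912 × 2.91 = 2653.92
Import duty = 31883.02 + 2653.92 = 34536.94
VAT base = CIF + duty = 196808.77 + 34536.94 = 231345.71
Import VAT = 231345.71 × 21% = 48582.60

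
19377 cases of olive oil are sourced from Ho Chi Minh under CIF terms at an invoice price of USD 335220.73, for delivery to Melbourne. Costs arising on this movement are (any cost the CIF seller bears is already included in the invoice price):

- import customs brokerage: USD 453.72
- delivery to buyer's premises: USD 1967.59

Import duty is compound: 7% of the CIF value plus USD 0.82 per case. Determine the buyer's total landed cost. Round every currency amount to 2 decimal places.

CIF: the seller pays costs through ocean freight and marine insurance to the destination port.
The CIF price already equals the CIF value: 335220.73
Ad valorem component: 335220.73 × 7% = 23465.45
Specific component: 19377 × 0.82 = 15889.14
Import duty = 23465.45 + 15889.14 = 39354.59
Buyer bears: brokerage 453.72 + delivery 1967.59 + duty 39354.59 = 41775.90
Landed cost = invoice 335220.73 + 41775.90 = 376996.63

Total landed cost: USD 376996.63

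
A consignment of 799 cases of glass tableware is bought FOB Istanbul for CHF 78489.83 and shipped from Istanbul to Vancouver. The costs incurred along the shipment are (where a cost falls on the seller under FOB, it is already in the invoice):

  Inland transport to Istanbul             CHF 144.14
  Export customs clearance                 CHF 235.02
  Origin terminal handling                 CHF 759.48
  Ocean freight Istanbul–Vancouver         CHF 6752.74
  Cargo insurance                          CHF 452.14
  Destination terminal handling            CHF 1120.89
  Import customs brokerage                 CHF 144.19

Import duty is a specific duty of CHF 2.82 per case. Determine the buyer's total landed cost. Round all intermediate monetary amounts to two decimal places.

Total landed cost: CHF 89212.97

FOB: the seller bears costs until goods are on board at the origin port; the buyer bears freight, insurance and all costs thereafter.
Already in the invoice (seller's account under FOB): inland to port, export clearance, origin terminal — exclude.
CIF value = FOB price + freight + insurance = 78489.83 + 6752.74 + 452.14 = 85694.71
Import duty = 799 × 2.82 = 2253.18
Buyer bears: freight 6752.74 + insurance 452.14 + destination terminal 1120.89 + brokerage 144.19 + duty 2253.18 = 10723.14
Landed cost = invoice 78489.83 + 10723.14 = 89212.97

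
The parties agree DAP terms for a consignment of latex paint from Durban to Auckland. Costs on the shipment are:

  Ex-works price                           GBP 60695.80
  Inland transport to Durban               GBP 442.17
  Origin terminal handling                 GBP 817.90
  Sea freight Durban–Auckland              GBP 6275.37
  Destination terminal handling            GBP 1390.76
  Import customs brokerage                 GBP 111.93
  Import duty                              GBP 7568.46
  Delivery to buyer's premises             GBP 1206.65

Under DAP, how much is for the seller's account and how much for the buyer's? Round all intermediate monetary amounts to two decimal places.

Seller: GBP 70828.65; buyer: GBP 7680.39

DAP: the seller bears all costs to the named destination except import duty and clearance.
Seller's account: goods 60695.80 + inland to port 442.17 + origin terminal 817.90 + freight 6275.37 + destination terminal 1390.76 + delivery 1206.65 = 70828.65
Buyer's account: brokerage 111.93 + duty 7568.46 = 7680.39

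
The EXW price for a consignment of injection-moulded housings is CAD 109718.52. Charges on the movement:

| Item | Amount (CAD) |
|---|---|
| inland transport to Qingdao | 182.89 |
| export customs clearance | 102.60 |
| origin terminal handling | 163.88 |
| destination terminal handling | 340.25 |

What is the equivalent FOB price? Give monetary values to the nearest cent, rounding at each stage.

Not relevant to the conversion: destination terminal — on the buyer under both terms; not part of either seller's price.
From EXW to FOB, the seller additionally bears: inland to port, export clearance, origin terminal.
FOB price = 109718.52 + 182.89 + 102.60 + 163.88 = 110167.89

FOB price: CAD 110167.89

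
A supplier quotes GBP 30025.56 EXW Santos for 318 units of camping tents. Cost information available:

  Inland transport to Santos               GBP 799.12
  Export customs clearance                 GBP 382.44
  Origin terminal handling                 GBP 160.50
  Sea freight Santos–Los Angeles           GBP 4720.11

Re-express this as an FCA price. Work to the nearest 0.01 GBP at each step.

Not relevant to the conversion: freight, origin terminal — on the buyer under both terms; not part of either seller's price.
From EXW to FCA, the seller additionally bears: inland to port, export clearance.
FCA price = 30025.56 + 799.12 + 382.44 = 31207.12

FCA price: GBP 31207.12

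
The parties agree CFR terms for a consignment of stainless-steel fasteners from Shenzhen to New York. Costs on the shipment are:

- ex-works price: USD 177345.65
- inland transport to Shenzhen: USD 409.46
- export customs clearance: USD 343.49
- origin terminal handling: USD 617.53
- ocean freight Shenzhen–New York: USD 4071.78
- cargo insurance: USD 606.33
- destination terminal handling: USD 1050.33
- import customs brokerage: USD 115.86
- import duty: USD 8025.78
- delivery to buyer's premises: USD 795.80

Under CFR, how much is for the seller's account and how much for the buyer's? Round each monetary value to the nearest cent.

CFR: the seller pays costs through ocean freight to the destination port, but not insurance.
Seller's account: goods 177345.65 + inland to port 409.46 + export clearance 343.49 + origin terminal 617.53 + freight 4071.78 = 182787.91
Buyer's account: insurance 606.33 + destination terminal 1050.33 + brokerage 115.86 + duty 8025.78 + delivery 795.80 = 10594.10

Seller: USD 182787.91; buyer: USD 10594.10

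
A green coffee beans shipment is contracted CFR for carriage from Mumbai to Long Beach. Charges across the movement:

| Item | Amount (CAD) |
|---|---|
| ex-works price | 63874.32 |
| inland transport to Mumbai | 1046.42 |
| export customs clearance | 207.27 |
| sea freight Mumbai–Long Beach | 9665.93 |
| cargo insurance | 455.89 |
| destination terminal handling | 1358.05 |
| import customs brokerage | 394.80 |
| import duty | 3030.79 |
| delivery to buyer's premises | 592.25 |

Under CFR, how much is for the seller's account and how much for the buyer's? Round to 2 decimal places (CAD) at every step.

CFR: the seller pays costs through ocean freight to the destination port, but not insurance.
Seller's account: goods 63874.32 + inland to port 1046.42 + export clearance 207.27 + freight 9665.93 = 74793.94
Buyer's account: insurance 455.89 + destination terminal 1358.05 + brokerage 394.80 + duty 3030.79 + delivery 592.25 = 5831.78

Seller: CAD 74793.94; buyer: CAD 5831.78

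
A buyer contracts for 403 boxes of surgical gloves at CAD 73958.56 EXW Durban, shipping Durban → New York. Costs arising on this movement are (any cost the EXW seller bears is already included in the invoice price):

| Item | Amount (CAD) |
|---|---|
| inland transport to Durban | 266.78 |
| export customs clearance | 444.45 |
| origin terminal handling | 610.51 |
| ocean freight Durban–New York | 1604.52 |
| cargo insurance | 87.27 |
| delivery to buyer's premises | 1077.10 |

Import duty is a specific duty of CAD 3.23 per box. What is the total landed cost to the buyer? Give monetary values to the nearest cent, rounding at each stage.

EXW: the seller makes goods available at their premises; the buyer bears all onward costs.
CIF value = EXW price + inland to port + export clearance + origin terminal + freight + insurance = 73958.56 + 266.78 + 444.45 + 610.51 + 1604.52 + 87.27 = 76972.09
Import duty = 403 × 3.23 = 1301.69
Buyer bears: inland to port 266.78 + export clearance 444.45 + origin terminal 610.51 + freight 1604.52 + insurance 87.27 + delivery 1077.10 + duty 1301.69 = 5392.32
Landed cost = invoice 73958.56 + 5392.32 = 79350.88

Total landed cost: CAD 79350.88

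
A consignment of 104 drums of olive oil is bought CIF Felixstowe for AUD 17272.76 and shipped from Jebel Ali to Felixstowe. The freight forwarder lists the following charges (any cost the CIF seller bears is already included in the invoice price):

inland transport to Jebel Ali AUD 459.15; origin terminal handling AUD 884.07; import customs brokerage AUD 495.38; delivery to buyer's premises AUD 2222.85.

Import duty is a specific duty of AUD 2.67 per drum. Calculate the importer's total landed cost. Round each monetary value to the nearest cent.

Total landed cost: AUD 20268.67

CIF: the seller pays costs through ocean freight and marine insurance to the destination port.
Already in the invoice (seller's account under CIF): inland to port, origin terminal — exclude.
The CIF price already equals the CIF value: 17272.76
Import duty = 104 × 2.67 = 277.68
Buyer bears: brokerage 495.38 + delivery 2222.85 + duty 277.68 = 2995.91
Landed cost = invoice 17272.76 + 2995.91 = 20268.67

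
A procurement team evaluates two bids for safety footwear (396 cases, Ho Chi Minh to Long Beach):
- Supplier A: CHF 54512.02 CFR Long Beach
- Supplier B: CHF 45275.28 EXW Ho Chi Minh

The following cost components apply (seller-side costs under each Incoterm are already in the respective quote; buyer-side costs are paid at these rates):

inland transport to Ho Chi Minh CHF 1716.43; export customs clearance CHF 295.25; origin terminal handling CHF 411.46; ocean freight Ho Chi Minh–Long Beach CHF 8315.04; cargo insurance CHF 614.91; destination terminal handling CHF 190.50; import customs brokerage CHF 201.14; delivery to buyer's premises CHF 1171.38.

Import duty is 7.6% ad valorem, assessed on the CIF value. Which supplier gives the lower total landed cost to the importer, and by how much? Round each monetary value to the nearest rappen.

Supplier A is cheaper by CHF 1615.55

Supplier A (CFR):
CIF value = CFR price + insurance = 54512.02 + 614.91 = 55126.93
Import duty = 55126.93 × 7.6% = 4189.65
Buyer bears (A): 614.91 + 190.50 + 201.14 + 1171.38 = 2177.93
Landed cost (A) = invoice 54512.02 + 2177.93 + duty 4189.65 = 60879.60
Supplier B (EXW):
CIF value = EXW price + inland to port + export clearance + origin terminal + freight + insurance = 45275.28 + 1716.43 + 295.25 + 411.46 + 8315.04 + 614.91 = 56628.37
Import duty = 56628.37 × 7.6% = 4303.76
Buyer bears (B): 1716.43 + 295.25 + 411.46 + 8315.04 + 614.91 + 190.50 + 201.14 + 1171.38 = 12916.11
Landed cost (B) = invoice 45275.28 + 12916.11 + duty 4303.76 = 62495.15
Difference = |60879.60 − 62495.15| = 1615.55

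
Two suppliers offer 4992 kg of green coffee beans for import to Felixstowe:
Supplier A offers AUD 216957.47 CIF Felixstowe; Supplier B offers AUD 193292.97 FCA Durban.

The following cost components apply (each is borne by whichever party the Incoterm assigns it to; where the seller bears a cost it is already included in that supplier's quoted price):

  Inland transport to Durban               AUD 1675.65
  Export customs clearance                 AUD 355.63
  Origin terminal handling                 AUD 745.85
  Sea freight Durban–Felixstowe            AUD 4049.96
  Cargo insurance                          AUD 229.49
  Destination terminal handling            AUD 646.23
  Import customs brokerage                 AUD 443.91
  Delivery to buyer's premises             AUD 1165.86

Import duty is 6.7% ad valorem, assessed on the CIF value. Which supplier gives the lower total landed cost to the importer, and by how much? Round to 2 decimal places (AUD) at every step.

Supplier A (CIF):
The CIF price already equals the CIF value: 216957.47
Import duty = 216957.47 × 6.7% = 14536.15
Buyer bears (A): 646.23 + 443.91 + 1165.86 = 2256.00
Landed cost (A) = invoice 216957.47 + 2256.00 + duty 14536.15 = 233749.62
Supplier B (FCA):
CIF value = FCA price + origin terminal + freight + insurance = 193292.97 + 745.85 + 4049.96 + 229.49 = 198318.27
Import duty = 198318.27 × 6.7% = 13287.32
Buyer bears (B): 745.85 + 4049.96 + 229.49 + 646.23 + 443.91 + 1165.86 = 7281.30
Landed cost (B) = invoice 193292.97 + 7281.30 + duty 13287.32 = 213861.59
Difference = |233749.62 − 213861.59| = 19888.03

Supplier B is cheaper by AUD 19888.03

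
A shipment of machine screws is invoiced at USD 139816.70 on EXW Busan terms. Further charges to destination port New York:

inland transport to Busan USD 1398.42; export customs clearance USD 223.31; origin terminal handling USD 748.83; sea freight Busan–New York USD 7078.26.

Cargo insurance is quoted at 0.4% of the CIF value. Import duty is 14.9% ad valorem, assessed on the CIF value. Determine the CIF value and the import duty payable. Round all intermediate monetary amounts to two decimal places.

Let C be the CIF value. C = EXW price + pre-shipment costs + freight + 0.4% × C
C − 0.4% × C = 139816.70 + 1398.42 + 223.31 + 748.83 + 7078.26
0.996 × C = 149265.52
C = 149265.52 / 0.996 = 149864.98
Insurance premium = 0.4% × 149864.98 = 599.46
Import duty = 149864.98 × 14.9% = 22329.88

CIF value: USD 149864.98; import duty: USD 22329.88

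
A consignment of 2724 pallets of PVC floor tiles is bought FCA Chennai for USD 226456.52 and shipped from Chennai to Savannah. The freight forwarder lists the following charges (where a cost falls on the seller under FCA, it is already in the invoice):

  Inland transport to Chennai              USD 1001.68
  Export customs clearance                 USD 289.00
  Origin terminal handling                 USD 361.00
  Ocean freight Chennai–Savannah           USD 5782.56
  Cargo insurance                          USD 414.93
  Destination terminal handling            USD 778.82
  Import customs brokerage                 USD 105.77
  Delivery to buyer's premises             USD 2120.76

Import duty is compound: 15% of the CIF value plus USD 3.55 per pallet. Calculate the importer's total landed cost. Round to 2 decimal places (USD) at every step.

FCA: the seller delivers export-cleared goods to the carrier; the buyer bears costs from that point.
Already in the invoice (seller's account under FCA): inland to port, export clearance — exclude.
CIF value = FCA price + origin terminal + freight + insurance = 226456.52 + 361.00 + 5782.56 + 414.93 = 233015.01
Ad valorem component: 233015.01 × 15% = 34952.25
Specific component: 2724 × 3.55 = 9670.20
Import duty = 34952.25 + 9670.20 = 44622.45
Buyer bears: origin terminal 361.00 + freight 5782.56 + insurance 414.93 + destination terminal 778.82 + brokerage 105.77 + delivery 2120.76 + duty 44622.45 = 54186.29
Landed cost = invoice 226456.52 + 54186.29 = 280642.81

Total landed cost: USD 280642.81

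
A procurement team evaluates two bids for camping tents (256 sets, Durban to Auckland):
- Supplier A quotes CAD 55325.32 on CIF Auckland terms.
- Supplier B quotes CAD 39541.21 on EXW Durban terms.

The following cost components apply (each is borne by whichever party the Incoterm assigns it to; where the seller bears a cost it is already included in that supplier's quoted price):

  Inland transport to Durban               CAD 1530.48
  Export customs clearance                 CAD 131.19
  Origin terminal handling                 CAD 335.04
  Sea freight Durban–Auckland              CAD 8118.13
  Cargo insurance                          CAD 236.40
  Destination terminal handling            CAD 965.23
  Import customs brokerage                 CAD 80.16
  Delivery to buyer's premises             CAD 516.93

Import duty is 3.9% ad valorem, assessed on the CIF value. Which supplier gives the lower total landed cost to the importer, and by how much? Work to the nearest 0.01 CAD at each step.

Supplier B is cheaper by CAD 5644.75

Supplier A (CIF):
The CIF price already equals the CIF value: 55325.32
Import duty = 55325.32 × 3.9% = 2157.69
Buyer bears (A): 965.23 + 80.16 + 516.93 = 1562.32
Landed cost (A) = invoice 55325.32 + 1562.32 + duty 2157.69 = 59045.33
Supplier B (EXW):
CIF value = EXW price + inland to port + export clearance + origin terminal + freight + insurance = 39541.21 + 1530.48 + 131.19 + 335.04 + 8118.13 + 236.40 = 49892.45
Import duty = 49892.45 × 3.9% = 1945.81
Buyer bears (B): 1530.48 + 131.19 + 335.04 + 8118.13 + 236.40 + 965.23 + 80.16 + 516.93 = 11913.56
Landed cost (B) = invoice 39541.21 + 11913.56 + duty 1945.81 = 53400.58
Difference = |59045.33 − 53400.58| = 5644.75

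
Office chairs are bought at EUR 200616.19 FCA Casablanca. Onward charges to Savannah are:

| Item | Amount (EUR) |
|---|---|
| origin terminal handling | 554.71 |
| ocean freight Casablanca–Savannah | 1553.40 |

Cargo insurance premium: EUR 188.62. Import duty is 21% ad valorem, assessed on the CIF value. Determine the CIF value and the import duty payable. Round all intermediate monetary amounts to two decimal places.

CIF value: EUR 202912.92; import duty: EUR 42611.71

CIF = FCA price + pre-shipment costs + freight + insurance
CIF = 200616.19 + 554.71 + 1553.40 + 188.62 = 202912.92
Import duty = 202912.92 × 21% = 42611.71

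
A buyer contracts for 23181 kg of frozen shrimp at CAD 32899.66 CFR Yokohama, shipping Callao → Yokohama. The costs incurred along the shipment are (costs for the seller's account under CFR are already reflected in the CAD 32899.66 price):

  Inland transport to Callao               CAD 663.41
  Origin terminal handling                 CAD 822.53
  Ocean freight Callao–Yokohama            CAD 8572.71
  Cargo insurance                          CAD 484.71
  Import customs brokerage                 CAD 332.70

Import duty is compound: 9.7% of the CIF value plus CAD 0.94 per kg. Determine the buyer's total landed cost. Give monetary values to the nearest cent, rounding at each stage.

CFR: the seller pays costs through ocean freight to the destination port, but not insurance.
Already in the invoice (seller's account under CFR): inland to port, origin terminal, freight — exclude.
CIF value = CFR price + insurance = 32899.66 + 484.71 = 33384.37
Ad valorem component: 33384.37 × 9.7% = 3238.28
Specific component: 23181 × 0.94 = 21790.14
Import duty = 3238.28 + 21790.14 = 25028.42
Buyer bears: insurance 484.71 + brokerage 332.70 + duty 25028.42 = 25845.83
Landed cost = invoice 32899.66 + 25845.83 = 58745.49

Total landed cost: CAD 58745.49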